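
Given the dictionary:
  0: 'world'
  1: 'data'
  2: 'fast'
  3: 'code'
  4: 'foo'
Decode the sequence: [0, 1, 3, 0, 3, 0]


Look up each index in the dictionary:
  0 -> 'world'
  1 -> 'data'
  3 -> 'code'
  0 -> 'world'
  3 -> 'code'
  0 -> 'world'

Decoded: "world data code world code world"


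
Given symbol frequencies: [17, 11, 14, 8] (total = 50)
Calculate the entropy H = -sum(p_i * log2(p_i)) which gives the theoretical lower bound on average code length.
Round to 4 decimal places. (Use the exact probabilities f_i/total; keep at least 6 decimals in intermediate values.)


Per-symbol terms -p_i * log2(p_i) with p_i = f_i/50:
  p = 17/50 = 0.340000: log2(p) = -1.556393, -p*log2(p) = 0.529174
  p = 11/50 = 0.220000: log2(p) = -2.184425, -p*log2(p) = 0.480573
  p = 14/50 = 0.280000: log2(p) = -1.836501, -p*log2(p) = 0.514220
  p = 8/50 = 0.160000: log2(p) = -2.643856, -p*log2(p) = 0.423017
H = 0.529174 + 0.480573 + 0.514220 + 0.423017 = 1.946984

H = 1.947 bits/symbol


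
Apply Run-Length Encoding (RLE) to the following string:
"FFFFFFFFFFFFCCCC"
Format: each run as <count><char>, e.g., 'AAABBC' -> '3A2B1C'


Scanning runs left to right:
  i=0: run of 'F' x 12 -> '12F'
  i=12: run of 'C' x 4 -> '4C'

RLE = 12F4C


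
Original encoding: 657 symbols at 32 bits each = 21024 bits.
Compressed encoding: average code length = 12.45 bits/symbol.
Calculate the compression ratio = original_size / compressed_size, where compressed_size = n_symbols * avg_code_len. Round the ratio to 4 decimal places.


original_size = n_symbols * orig_bits = 657 * 32 = 21024 bits
compressed_size = n_symbols * avg_code_len = 657 * 12.45 = 8179.65 bits
ratio = original_size / compressed_size = 21024 / 8179.65 = 2.5703

Compression ratio = 2.5703


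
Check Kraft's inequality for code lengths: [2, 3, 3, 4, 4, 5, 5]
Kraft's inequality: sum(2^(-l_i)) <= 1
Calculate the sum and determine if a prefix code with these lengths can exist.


Sum = 2^(-2) + 2^(-3) + 2^(-3) + 2^(-4) + 2^(-4) + 2^(-5) + 2^(-5)
    = 0.25 + 0.125 + 0.125 + 0.0625 + 0.0625 + 0.03125 + 0.03125
    = 22/32 = 0.6875
Since 0.6875 <= 1, Kraft's inequality IS satisfied.
A prefix code with these lengths CAN exist.

Kraft sum = 0.6875. Satisfied.


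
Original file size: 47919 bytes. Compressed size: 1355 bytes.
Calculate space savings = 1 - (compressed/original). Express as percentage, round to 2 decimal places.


ratio = compressed/original = 1355/47919 = 0.028277
savings = 1 - ratio = 1 - 0.028277 = 0.971723
as a percentage: 0.971723 * 100 = 97.17%

Space savings = 1 - 1355/47919 = 97.17%


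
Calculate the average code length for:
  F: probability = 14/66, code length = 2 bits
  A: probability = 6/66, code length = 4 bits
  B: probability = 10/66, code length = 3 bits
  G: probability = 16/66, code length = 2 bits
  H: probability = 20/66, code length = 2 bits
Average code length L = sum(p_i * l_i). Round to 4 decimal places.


Weighted contributions p_i * l_i:
  F: (14/66) * 2 = 28/66
  A: (6/66) * 4 = 24/66
  B: (10/66) * 3 = 30/66
  G: (16/66) * 2 = 32/66
  H: (20/66) * 2 = 40/66
Sum = (28 + 24 + 30 + 32 + 40)/66 = 154/66

L = 154/66 = 2.3333 bits/symbol


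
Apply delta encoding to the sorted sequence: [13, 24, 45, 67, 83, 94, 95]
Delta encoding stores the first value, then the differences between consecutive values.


First value: 13
Deltas:
  24 - 13 = 11
  45 - 24 = 21
  67 - 45 = 22
  83 - 67 = 16
  94 - 83 = 11
  95 - 94 = 1


Delta encoded: [13, 11, 21, 22, 16, 11, 1]


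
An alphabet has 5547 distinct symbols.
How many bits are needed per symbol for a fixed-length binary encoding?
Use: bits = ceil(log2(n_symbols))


log2(5547) = 12.4375
Bracket: 2^12 = 4096 < 5547 <= 2^13 = 8192
So ceil(log2(5547)) = 13

bits = ceil(log2(5547)) = ceil(12.4375) = 13 bits


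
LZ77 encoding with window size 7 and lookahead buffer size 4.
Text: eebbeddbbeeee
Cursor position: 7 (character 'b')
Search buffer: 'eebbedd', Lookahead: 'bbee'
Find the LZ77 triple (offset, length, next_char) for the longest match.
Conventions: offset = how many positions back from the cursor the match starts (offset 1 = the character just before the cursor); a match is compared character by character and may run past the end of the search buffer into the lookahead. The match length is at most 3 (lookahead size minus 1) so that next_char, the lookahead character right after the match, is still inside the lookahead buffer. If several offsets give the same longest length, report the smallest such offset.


Try each offset into the search buffer:
  offset=1 (pos 6, char 'd'): match length 0
  offset=2 (pos 5, char 'd'): match length 0
  offset=3 (pos 4, char 'e'): match length 0
  offset=4 (pos 3, char 'b'): match length 1
  offset=5 (pos 2, char 'b'): match length 3
  offset=6 (pos 1, char 'e'): match length 0
  offset=7 (pos 0, char 'e'): match length 0
Longest match has length 3 at offset 5.
next_char = character at position 7 + 3 = 10 -> 'e'

Best match: offset=5, length=3 (matching 'bbe' starting at position 2)
LZ77 triple: (5, 3, 'e')


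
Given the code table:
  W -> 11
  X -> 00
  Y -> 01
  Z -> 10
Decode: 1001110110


Decoding:
10 -> Z
01 -> Y
11 -> W
01 -> Y
10 -> Z


Result: ZYWYZ


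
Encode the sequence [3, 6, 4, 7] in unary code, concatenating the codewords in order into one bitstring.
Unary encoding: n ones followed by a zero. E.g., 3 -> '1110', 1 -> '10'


Encode each number as n ones followed by a terminating 0:
  3 -> 1110 (4 bits)
  6 -> 1111110 (7 bits)
  4 -> 11110 (5 bits)
  7 -> 11111110 (8 bits)
Total length = 4 + 7 + 5 + 8 = 24 bits.

Unary([3, 6, 4, 7]) = 111011111101111011111110 (24 bits)


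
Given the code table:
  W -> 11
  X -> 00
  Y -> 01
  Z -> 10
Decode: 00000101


Decoding:
00 -> X
00 -> X
01 -> Y
01 -> Y


Result: XXYY


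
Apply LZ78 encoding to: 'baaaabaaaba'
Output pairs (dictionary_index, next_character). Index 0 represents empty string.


LZ78 encoding steps:
Dictionary: {0: ''}
Step 1: w='' (idx 0), next='b' -> output (0, 'b'), add 'b' as idx 1
Step 2: w='' (idx 0), next='a' -> output (0, 'a'), add 'a' as idx 2
Step 3: w='a' (idx 2), next='a' -> output (2, 'a'), add 'aa' as idx 3
Step 4: w='a' (idx 2), next='b' -> output (2, 'b'), add 'ab' as idx 4
Step 5: w='aa' (idx 3), next='a' -> output (3, 'a'), add 'aaa' as idx 5
Step 6: w='b' (idx 1), next='a' -> output (1, 'a'), add 'ba' as idx 6


Encoded: [(0, 'b'), (0, 'a'), (2, 'a'), (2, 'b'), (3, 'a'), (1, 'a')]


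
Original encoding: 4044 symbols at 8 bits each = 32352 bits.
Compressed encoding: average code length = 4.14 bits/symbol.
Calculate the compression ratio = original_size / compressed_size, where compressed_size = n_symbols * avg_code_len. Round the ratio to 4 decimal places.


original_size = n_symbols * orig_bits = 4044 * 8 = 32352 bits
compressed_size = n_symbols * avg_code_len = 4044 * 4.14 = 16742.16 bits
ratio = original_size / compressed_size = 32352 / 16742.16 = 1.9324

Compression ratio = 1.9324


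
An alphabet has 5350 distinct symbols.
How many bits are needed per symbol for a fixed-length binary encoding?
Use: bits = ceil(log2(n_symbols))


log2(5350) = 12.3853
Bracket: 2^12 = 4096 < 5350 <= 2^13 = 8192
So ceil(log2(5350)) = 13

bits = ceil(log2(5350)) = ceil(12.3853) = 13 bits


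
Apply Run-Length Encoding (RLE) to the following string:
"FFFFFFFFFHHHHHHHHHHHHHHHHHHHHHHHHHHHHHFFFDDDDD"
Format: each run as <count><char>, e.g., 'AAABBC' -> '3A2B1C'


Scanning runs left to right:
  i=0: run of 'F' x 9 -> '9F'
  i=9: run of 'H' x 29 -> '29H'
  i=38: run of 'F' x 3 -> '3F'
  i=41: run of 'D' x 5 -> '5D'

RLE = 9F29H3F5D


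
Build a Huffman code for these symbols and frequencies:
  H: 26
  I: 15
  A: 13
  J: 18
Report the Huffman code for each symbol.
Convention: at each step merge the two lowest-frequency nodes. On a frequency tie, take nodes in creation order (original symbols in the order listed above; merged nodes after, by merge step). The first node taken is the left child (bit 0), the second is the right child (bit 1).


Huffman tree construction:
Step 1: Merge A(13) + I(15) = 28
Step 2: Merge J(18) + H(26) = 44
Step 3: Merge (A+I)(28) + (J+H)(44) = 72
Read each symbol's code off the tree from the root (left child = 0, right child = 1).

Codes:
  H: 11 (length 2)
  I: 01 (length 2)
  A: 00 (length 2)
  J: 10 (length 2)
Average code length: 144/72 = 2.0000 bits/symbol


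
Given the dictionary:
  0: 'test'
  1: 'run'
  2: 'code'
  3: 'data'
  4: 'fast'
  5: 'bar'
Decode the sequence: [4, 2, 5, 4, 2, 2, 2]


Look up each index in the dictionary:
  4 -> 'fast'
  2 -> 'code'
  5 -> 'bar'
  4 -> 'fast'
  2 -> 'code'
  2 -> 'code'
  2 -> 'code'

Decoded: "fast code bar fast code code code"


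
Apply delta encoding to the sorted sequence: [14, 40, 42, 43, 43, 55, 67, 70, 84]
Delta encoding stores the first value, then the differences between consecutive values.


First value: 14
Deltas:
  40 - 14 = 26
  42 - 40 = 2
  43 - 42 = 1
  43 - 43 = 0
  55 - 43 = 12
  67 - 55 = 12
  70 - 67 = 3
  84 - 70 = 14


Delta encoded: [14, 26, 2, 1, 0, 12, 12, 3, 14]


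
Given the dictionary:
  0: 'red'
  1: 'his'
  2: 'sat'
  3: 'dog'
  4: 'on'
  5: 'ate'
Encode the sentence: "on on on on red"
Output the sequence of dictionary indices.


Look up each word in the dictionary:
  'on' -> 4
  'on' -> 4
  'on' -> 4
  'on' -> 4
  'red' -> 0

Encoded: [4, 4, 4, 4, 0]


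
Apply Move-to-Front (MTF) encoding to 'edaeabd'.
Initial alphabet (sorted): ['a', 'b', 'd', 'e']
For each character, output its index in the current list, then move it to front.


MTF encoding:
'e': index 3 in ['a', 'b', 'd', 'e'] -> ['e', 'a', 'b', 'd']
'd': index 3 in ['e', 'a', 'b', 'd'] -> ['d', 'e', 'a', 'b']
'a': index 2 in ['d', 'e', 'a', 'b'] -> ['a', 'd', 'e', 'b']
'e': index 2 in ['a', 'd', 'e', 'b'] -> ['e', 'a', 'd', 'b']
'a': index 1 in ['e', 'a', 'd', 'b'] -> ['a', 'e', 'd', 'b']
'b': index 3 in ['a', 'e', 'd', 'b'] -> ['b', 'a', 'e', 'd']
'd': index 3 in ['b', 'a', 'e', 'd'] -> ['d', 'b', 'a', 'e']


Output: [3, 3, 2, 2, 1, 3, 3]


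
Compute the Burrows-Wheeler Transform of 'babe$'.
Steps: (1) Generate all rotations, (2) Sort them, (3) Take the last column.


Rotations (sorted):
  0: $babe -> last char: e
  1: abe$b -> last char: b
  2: babe$ -> last char: $
  3: be$ba -> last char: a
  4: e$bab -> last char: b


BWT = eb$ab


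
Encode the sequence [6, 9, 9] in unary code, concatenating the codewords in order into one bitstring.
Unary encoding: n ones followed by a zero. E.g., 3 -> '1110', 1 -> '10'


Encode each number as n ones followed by a terminating 0:
  6 -> 1111110 (7 bits)
  9 -> 1111111110 (10 bits)
  9 -> 1111111110 (10 bits)
Total length = 7 + 10 + 10 = 27 bits.

Unary([6, 9, 9]) = 111111011111111101111111110 (27 bits)


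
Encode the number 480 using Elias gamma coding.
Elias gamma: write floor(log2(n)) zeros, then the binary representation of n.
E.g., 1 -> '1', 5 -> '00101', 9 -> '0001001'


num_bits = floor(log2(480)) + 1 = 9
leading_zeros = num_bits - 1 = 8
binary(480) = 111100000

Elias gamma(480) = '00000000' + '111100000' = 00000000111100000 (17 bits)


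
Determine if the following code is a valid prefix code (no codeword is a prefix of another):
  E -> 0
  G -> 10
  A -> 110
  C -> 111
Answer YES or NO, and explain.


Checking each pair (does one codeword prefix another?):
  E='0' vs G='10': no prefix
  E='0' vs A='110': no prefix
  E='0' vs C='111': no prefix
  G='10' vs E='0': no prefix
  G='10' vs A='110': no prefix
  G='10' vs C='111': no prefix
  A='110' vs E='0': no prefix
  A='110' vs G='10': no prefix
  A='110' vs C='111': no prefix
  C='111' vs E='0': no prefix
  C='111' vs G='10': no prefix
  C='111' vs A='110': no prefix
No violation found over all pairs.

YES -- this is a valid prefix code. No codeword is a prefix of any other codeword.


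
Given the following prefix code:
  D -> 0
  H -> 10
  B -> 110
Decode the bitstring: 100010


Decoding step by step:
Bits 10 -> H
Bits 0 -> D
Bits 0 -> D
Bits 10 -> H


Decoded message: HDDH


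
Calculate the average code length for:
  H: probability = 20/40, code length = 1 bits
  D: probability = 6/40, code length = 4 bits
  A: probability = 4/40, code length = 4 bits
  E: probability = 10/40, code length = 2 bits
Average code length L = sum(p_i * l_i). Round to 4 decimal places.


Weighted contributions p_i * l_i:
  H: (20/40) * 1 = 20/40
  D: (6/40) * 4 = 24/40
  A: (4/40) * 4 = 16/40
  E: (10/40) * 2 = 20/40
Sum = (20 + 24 + 16 + 20)/40 = 80/40

L = 80/40 = 2.0000 bits/symbol


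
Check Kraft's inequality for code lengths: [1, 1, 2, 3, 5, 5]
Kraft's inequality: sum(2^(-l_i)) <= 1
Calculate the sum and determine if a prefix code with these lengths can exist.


Sum = 2^(-1) + 2^(-1) + 2^(-2) + 2^(-3) + 2^(-5) + 2^(-5)
    = 0.5 + 0.5 + 0.25 + 0.125 + 0.03125 + 0.03125
    = 46/32 = 1.4375
Since 1.4375 > 1, Kraft's inequality is NOT satisfied.
A prefix code with these lengths CANNOT exist.

Kraft sum = 1.4375. Not satisfied.


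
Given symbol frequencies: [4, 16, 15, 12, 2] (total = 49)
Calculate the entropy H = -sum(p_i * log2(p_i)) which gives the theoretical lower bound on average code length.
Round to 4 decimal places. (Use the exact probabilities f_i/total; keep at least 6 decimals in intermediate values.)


Per-symbol terms -p_i * log2(p_i) with p_i = f_i/49:
  p = 4/49 = 0.081633: log2(p) = -3.614710, -p*log2(p) = 0.295078
  p = 16/49 = 0.326531: log2(p) = -1.614710, -p*log2(p) = 0.527252
  p = 15/49 = 0.306122: log2(p) = -1.707819, -p*log2(p) = 0.522802
  p = 12/49 = 0.244898: log2(p) = -2.029747, -p*log2(p) = 0.497081
  p = 2/49 = 0.040816: log2(p) = -4.614710, -p*log2(p) = 0.188356
H = 0.295078 + 0.527252 + 0.522802 + 0.497081 + 0.188356 = 2.030569

H = 2.0306 bits/symbol


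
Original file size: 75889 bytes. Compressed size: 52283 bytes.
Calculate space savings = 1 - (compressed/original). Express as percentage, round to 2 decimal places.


ratio = compressed/original = 52283/75889 = 0.68894
savings = 1 - ratio = 1 - 0.68894 = 0.31106
as a percentage: 0.31106 * 100 = 31.11%

Space savings = 1 - 52283/75889 = 31.11%


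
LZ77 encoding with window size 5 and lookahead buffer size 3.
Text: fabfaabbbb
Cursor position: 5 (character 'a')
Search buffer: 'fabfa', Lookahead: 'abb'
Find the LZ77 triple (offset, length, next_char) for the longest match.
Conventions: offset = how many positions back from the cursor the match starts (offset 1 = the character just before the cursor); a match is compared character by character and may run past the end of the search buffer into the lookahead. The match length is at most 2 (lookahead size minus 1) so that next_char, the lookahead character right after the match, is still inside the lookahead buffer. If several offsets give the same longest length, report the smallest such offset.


Try each offset into the search buffer:
  offset=1 (pos 4, char 'a'): match length 1
  offset=2 (pos 3, char 'f'): match length 0
  offset=3 (pos 2, char 'b'): match length 0
  offset=4 (pos 1, char 'a'): match length 2
  offset=5 (pos 0, char 'f'): match length 0
Longest match has length 2 at offset 4.
next_char = character at position 5 + 2 = 7 -> 'b'

Best match: offset=4, length=2 (matching 'ab' starting at position 1)
LZ77 triple: (4, 2, 'b')


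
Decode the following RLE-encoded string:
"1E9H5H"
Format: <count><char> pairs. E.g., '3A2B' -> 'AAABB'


Expanding each <count><char> pair:
  1E -> 'E'
  9H -> 'HHHHHHHHH'
  5H -> 'HHHHH'

Decoded = EHHHHHHHHHHHHHH


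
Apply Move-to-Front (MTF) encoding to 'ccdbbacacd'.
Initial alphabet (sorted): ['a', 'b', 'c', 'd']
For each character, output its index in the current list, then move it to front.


MTF encoding:
'c': index 2 in ['a', 'b', 'c', 'd'] -> ['c', 'a', 'b', 'd']
'c': index 0 in ['c', 'a', 'b', 'd'] -> ['c', 'a', 'b', 'd']
'd': index 3 in ['c', 'a', 'b', 'd'] -> ['d', 'c', 'a', 'b']
'b': index 3 in ['d', 'c', 'a', 'b'] -> ['b', 'd', 'c', 'a']
'b': index 0 in ['b', 'd', 'c', 'a'] -> ['b', 'd', 'c', 'a']
'a': index 3 in ['b', 'd', 'c', 'a'] -> ['a', 'b', 'd', 'c']
'c': index 3 in ['a', 'b', 'd', 'c'] -> ['c', 'a', 'b', 'd']
'a': index 1 in ['c', 'a', 'b', 'd'] -> ['a', 'c', 'b', 'd']
'c': index 1 in ['a', 'c', 'b', 'd'] -> ['c', 'a', 'b', 'd']
'd': index 3 in ['c', 'a', 'b', 'd'] -> ['d', 'c', 'a', 'b']


Output: [2, 0, 3, 3, 0, 3, 3, 1, 1, 3]


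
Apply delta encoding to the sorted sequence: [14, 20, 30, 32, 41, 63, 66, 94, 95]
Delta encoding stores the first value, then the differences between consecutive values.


First value: 14
Deltas:
  20 - 14 = 6
  30 - 20 = 10
  32 - 30 = 2
  41 - 32 = 9
  63 - 41 = 22
  66 - 63 = 3
  94 - 66 = 28
  95 - 94 = 1


Delta encoded: [14, 6, 10, 2, 9, 22, 3, 28, 1]


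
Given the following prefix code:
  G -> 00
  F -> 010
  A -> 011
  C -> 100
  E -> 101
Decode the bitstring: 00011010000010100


Decoding step by step:
Bits 00 -> G
Bits 011 -> A
Bits 010 -> F
Bits 00 -> G
Bits 00 -> G
Bits 101 -> E
Bits 00 -> G


Decoded message: GAFGGEG


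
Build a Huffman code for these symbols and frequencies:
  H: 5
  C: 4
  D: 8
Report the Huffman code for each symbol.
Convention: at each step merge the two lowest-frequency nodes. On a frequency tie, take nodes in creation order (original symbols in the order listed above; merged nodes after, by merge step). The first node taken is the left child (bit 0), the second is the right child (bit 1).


Huffman tree construction:
Step 1: Merge C(4) + H(5) = 9
Step 2: Merge D(8) + (C+H)(9) = 17
Read each symbol's code off the tree from the root (left child = 0, right child = 1).

Codes:
  H: 11 (length 2)
  C: 10 (length 2)
  D: 0 (length 1)
Average code length: 26/17 = 1.5294 bits/symbol


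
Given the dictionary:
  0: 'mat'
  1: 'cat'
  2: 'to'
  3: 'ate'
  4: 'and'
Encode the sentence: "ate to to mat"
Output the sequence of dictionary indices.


Look up each word in the dictionary:
  'ate' -> 3
  'to' -> 2
  'to' -> 2
  'mat' -> 0

Encoded: [3, 2, 2, 0]


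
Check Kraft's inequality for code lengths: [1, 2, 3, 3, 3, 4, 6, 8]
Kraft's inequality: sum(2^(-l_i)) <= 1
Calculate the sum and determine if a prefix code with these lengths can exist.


Sum = 2^(-1) + 2^(-2) + 2^(-3) + 2^(-3) + 2^(-3) + 2^(-4) + 2^(-6) + 2^(-8)
    = 0.5 + 0.25 + 0.125 + 0.125 + 0.125 + 0.0625 + 0.015625 + 0.00390625
    = 309/256 = 1.20703125
Since 1.20703125 > 1, Kraft's inequality is NOT satisfied.
A prefix code with these lengths CANNOT exist.

Kraft sum = 1.20703125. Not satisfied.


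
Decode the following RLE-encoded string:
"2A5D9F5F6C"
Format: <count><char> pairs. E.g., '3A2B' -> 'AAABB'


Expanding each <count><char> pair:
  2A -> 'AA'
  5D -> 'DDDDD'
  9F -> 'FFFFFFFFF'
  5F -> 'FFFFF'
  6C -> 'CCCCCC'

Decoded = AADDDDDFFFFFFFFFFFFFFCCCCCC


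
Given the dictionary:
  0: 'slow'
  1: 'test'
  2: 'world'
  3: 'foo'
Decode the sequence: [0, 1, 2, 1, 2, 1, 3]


Look up each index in the dictionary:
  0 -> 'slow'
  1 -> 'test'
  2 -> 'world'
  1 -> 'test'
  2 -> 'world'
  1 -> 'test'
  3 -> 'foo'

Decoded: "slow test world test world test foo"


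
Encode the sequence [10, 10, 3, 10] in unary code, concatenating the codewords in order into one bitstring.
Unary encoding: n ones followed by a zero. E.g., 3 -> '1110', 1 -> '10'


Encode each number as n ones followed by a terminating 0:
  10 -> 11111111110 (11 bits)
  10 -> 11111111110 (11 bits)
  3 -> 1110 (4 bits)
  10 -> 11111111110 (11 bits)
Total length = 11 + 11 + 4 + 11 = 37 bits.

Unary([10, 10, 3, 10]) = 1111111111011111111110111011111111110 (37 bits)


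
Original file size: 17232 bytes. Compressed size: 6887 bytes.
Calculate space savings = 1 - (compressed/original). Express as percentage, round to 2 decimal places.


ratio = compressed/original = 6887/17232 = 0.399663
savings = 1 - ratio = 1 - 0.399663 = 0.600337
as a percentage: 0.600337 * 100 = 60.03%

Space savings = 1 - 6887/17232 = 60.03%


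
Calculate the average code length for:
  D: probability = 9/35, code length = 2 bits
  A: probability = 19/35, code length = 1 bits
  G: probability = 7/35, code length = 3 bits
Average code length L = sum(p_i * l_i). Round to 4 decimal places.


Weighted contributions p_i * l_i:
  D: (9/35) * 2 = 18/35
  A: (19/35) * 1 = 19/35
  G: (7/35) * 3 = 21/35
Sum = (18 + 19 + 21)/35 = 58/35

L = 58/35 = 1.6571 bits/symbol


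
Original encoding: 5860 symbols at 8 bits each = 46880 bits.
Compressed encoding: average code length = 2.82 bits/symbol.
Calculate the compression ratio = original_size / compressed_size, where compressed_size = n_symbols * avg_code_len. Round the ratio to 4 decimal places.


original_size = n_symbols * orig_bits = 5860 * 8 = 46880 bits
compressed_size = n_symbols * avg_code_len = 5860 * 2.82 = 16525.2 bits
ratio = original_size / compressed_size = 46880 / 16525.2 = 2.8369

Compression ratio = 2.8369


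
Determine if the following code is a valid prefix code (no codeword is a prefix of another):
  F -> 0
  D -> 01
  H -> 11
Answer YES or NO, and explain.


Checking each pair (does one codeword prefix another?):
  F='0' vs D='01': prefix -- VIOLATION

NO -- this is NOT a valid prefix code. F (0) is a prefix of D (01).


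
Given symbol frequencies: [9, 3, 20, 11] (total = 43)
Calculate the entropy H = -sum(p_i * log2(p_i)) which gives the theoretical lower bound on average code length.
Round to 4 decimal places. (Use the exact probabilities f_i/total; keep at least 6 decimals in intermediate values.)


Per-symbol terms -p_i * log2(p_i) with p_i = f_i/43:
  p = 9/43 = 0.209302: log2(p) = -2.256340, -p*log2(p) = 0.472257
  p = 3/43 = 0.069767: log2(p) = -3.841302, -p*log2(p) = 0.267998
  p = 20/43 = 0.465116: log2(p) = -1.104337, -p*log2(p) = 0.513645
  p = 11/43 = 0.255814: log2(p) = -1.966833, -p*log2(p) = 0.503143
H = 0.472257 + 0.267998 + 0.513645 + 0.503143 = 1.757043

H = 1.757 bits/symbol


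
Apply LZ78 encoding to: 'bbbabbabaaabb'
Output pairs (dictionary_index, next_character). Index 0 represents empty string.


LZ78 encoding steps:
Dictionary: {0: ''}
Step 1: w='' (idx 0), next='b' -> output (0, 'b'), add 'b' as idx 1
Step 2: w='b' (idx 1), next='b' -> output (1, 'b'), add 'bb' as idx 2
Step 3: w='' (idx 0), next='a' -> output (0, 'a'), add 'a' as idx 3
Step 4: w='bb' (idx 2), next='a' -> output (2, 'a'), add 'bba' as idx 4
Step 5: w='b' (idx 1), next='a' -> output (1, 'a'), add 'ba' as idx 5
Step 6: w='a' (idx 3), next='a' -> output (3, 'a'), add 'aa' as idx 6
Step 7: w='bb' (idx 2), end of input -> output (2, '')


Encoded: [(0, 'b'), (1, 'b'), (0, 'a'), (2, 'a'), (1, 'a'), (3, 'a'), (2, '')]


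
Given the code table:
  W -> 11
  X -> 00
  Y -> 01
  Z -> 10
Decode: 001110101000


Decoding:
00 -> X
11 -> W
10 -> Z
10 -> Z
10 -> Z
00 -> X


Result: XWZZZX


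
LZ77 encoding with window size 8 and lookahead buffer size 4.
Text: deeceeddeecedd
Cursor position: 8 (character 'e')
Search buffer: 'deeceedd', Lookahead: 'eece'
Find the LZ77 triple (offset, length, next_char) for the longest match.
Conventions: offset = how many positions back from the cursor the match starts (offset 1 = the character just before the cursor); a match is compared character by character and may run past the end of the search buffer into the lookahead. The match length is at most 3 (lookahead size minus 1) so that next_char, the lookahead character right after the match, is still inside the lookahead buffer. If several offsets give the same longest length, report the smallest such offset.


Try each offset into the search buffer:
  offset=1 (pos 7, char 'd'): match length 0
  offset=2 (pos 6, char 'd'): match length 0
  offset=3 (pos 5, char 'e'): match length 1
  offset=4 (pos 4, char 'e'): match length 2
  offset=5 (pos 3, char 'c'): match length 0
  offset=6 (pos 2, char 'e'): match length 1
  offset=7 (pos 1, char 'e'): match length 3
  offset=8 (pos 0, char 'd'): match length 0
Longest match has length 3 at offset 7.
next_char = character at position 8 + 3 = 11 -> 'e'

Best match: offset=7, length=3 (matching 'eec' starting at position 1)
LZ77 triple: (7, 3, 'e')


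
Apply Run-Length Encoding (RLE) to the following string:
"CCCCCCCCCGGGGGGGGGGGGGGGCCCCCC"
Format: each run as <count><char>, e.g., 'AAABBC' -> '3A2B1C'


Scanning runs left to right:
  i=0: run of 'C' x 9 -> '9C'
  i=9: run of 'G' x 15 -> '15G'
  i=24: run of 'C' x 6 -> '6C'

RLE = 9C15G6C


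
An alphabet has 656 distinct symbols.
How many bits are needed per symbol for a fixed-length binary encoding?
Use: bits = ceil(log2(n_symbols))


log2(656) = 9.3576
Bracket: 2^9 = 512 < 656 <= 2^10 = 1024
So ceil(log2(656)) = 10

bits = ceil(log2(656)) = ceil(9.3576) = 10 bits


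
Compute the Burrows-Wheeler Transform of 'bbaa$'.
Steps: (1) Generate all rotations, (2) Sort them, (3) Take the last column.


Rotations (sorted):
  0: $bbaa -> last char: a
  1: a$bba -> last char: a
  2: aa$bb -> last char: b
  3: baa$b -> last char: b
  4: bbaa$ -> last char: $


BWT = aabb$


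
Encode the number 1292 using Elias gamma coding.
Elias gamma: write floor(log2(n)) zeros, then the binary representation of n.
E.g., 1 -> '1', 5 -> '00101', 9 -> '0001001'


num_bits = floor(log2(1292)) + 1 = 11
leading_zeros = num_bits - 1 = 10
binary(1292) = 10100001100

Elias gamma(1292) = '0000000000' + '10100001100' = 000000000010100001100 (21 bits)


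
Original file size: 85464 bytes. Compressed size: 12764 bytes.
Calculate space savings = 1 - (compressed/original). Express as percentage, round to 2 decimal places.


ratio = compressed/original = 12764/85464 = 0.149349
savings = 1 - ratio = 1 - 0.149349 = 0.850651
as a percentage: 0.850651 * 100 = 85.07%

Space savings = 1 - 12764/85464 = 85.07%


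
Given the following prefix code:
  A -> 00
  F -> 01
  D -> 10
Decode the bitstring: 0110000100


Decoding step by step:
Bits 01 -> F
Bits 10 -> D
Bits 00 -> A
Bits 01 -> F
Bits 00 -> A


Decoded message: FDAFA


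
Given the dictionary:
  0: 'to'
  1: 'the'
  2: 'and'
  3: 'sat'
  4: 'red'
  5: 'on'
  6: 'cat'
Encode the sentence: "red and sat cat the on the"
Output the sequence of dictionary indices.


Look up each word in the dictionary:
  'red' -> 4
  'and' -> 2
  'sat' -> 3
  'cat' -> 6
  'the' -> 1
  'on' -> 5
  'the' -> 1

Encoded: [4, 2, 3, 6, 1, 5, 1]


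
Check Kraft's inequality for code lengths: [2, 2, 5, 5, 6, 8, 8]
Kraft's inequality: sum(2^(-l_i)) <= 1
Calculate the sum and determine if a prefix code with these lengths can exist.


Sum = 2^(-2) + 2^(-2) + 2^(-5) + 2^(-5) + 2^(-6) + 2^(-8) + 2^(-8)
    = 0.25 + 0.25 + 0.03125 + 0.03125 + 0.015625 + 0.00390625 + 0.00390625
    = 150/256 = 0.5859375
Since 0.5859375 <= 1, Kraft's inequality IS satisfied.
A prefix code with these lengths CAN exist.

Kraft sum = 0.5859375. Satisfied.


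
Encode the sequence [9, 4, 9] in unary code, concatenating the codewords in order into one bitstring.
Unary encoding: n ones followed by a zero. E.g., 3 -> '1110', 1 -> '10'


Encode each number as n ones followed by a terminating 0:
  9 -> 1111111110 (10 bits)
  4 -> 11110 (5 bits)
  9 -> 1111111110 (10 bits)
Total length = 10 + 5 + 10 = 25 bits.

Unary([9, 4, 9]) = 1111111110111101111111110 (25 bits)


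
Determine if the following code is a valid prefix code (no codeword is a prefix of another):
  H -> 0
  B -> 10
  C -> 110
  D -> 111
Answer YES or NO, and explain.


Checking each pair (does one codeword prefix another?):
  H='0' vs B='10': no prefix
  H='0' vs C='110': no prefix
  H='0' vs D='111': no prefix
  B='10' vs H='0': no prefix
  B='10' vs C='110': no prefix
  B='10' vs D='111': no prefix
  C='110' vs H='0': no prefix
  C='110' vs B='10': no prefix
  C='110' vs D='111': no prefix
  D='111' vs H='0': no prefix
  D='111' vs B='10': no prefix
  D='111' vs C='110': no prefix
No violation found over all pairs.

YES -- this is a valid prefix code. No codeword is a prefix of any other codeword.


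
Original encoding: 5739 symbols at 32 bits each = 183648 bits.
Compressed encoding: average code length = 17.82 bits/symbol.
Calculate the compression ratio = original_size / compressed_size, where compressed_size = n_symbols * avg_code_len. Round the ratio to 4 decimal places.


original_size = n_symbols * orig_bits = 5739 * 32 = 183648 bits
compressed_size = n_symbols * avg_code_len = 5739 * 17.82 = 102268.98 bits
ratio = original_size / compressed_size = 183648 / 102268.98 = 1.7957

Compression ratio = 1.7957


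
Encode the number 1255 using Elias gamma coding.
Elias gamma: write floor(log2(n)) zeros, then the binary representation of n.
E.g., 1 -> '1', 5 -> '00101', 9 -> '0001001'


num_bits = floor(log2(1255)) + 1 = 11
leading_zeros = num_bits - 1 = 10
binary(1255) = 10011100111

Elias gamma(1255) = '0000000000' + '10011100111' = 000000000010011100111 (21 bits)


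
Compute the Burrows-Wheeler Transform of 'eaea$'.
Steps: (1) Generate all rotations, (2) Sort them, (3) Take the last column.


Rotations (sorted):
  0: $eaea -> last char: a
  1: a$eae -> last char: e
  2: aea$e -> last char: e
  3: ea$ea -> last char: a
  4: eaea$ -> last char: $


BWT = aeea$


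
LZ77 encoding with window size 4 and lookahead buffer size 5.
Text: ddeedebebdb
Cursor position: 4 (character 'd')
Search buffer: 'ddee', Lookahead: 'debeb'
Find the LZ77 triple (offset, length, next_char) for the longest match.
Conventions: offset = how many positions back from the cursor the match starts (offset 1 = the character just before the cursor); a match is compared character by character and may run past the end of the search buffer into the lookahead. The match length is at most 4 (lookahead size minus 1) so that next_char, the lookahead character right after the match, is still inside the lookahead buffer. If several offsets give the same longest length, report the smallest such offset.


Try each offset into the search buffer:
  offset=1 (pos 3, char 'e'): match length 0
  offset=2 (pos 2, char 'e'): match length 0
  offset=3 (pos 1, char 'd'): match length 2
  offset=4 (pos 0, char 'd'): match length 1
Longest match has length 2 at offset 3.
next_char = character at position 4 + 2 = 6 -> 'b'

Best match: offset=3, length=2 (matching 'de' starting at position 1)
LZ77 triple: (3, 2, 'b')


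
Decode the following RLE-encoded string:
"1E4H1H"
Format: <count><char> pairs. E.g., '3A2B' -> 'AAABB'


Expanding each <count><char> pair:
  1E -> 'E'
  4H -> 'HHHH'
  1H -> 'H'

Decoded = EHHHHH


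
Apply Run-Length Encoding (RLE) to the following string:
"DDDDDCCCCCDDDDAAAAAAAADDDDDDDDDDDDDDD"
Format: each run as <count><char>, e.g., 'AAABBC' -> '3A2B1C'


Scanning runs left to right:
  i=0: run of 'D' x 5 -> '5D'
  i=5: run of 'C' x 5 -> '5C'
  i=10: run of 'D' x 4 -> '4D'
  i=14: run of 'A' x 8 -> '8A'
  i=22: run of 'D' x 15 -> '15D'

RLE = 5D5C4D8A15D


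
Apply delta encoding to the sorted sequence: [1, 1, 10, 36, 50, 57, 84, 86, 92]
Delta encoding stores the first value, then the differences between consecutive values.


First value: 1
Deltas:
  1 - 1 = 0
  10 - 1 = 9
  36 - 10 = 26
  50 - 36 = 14
  57 - 50 = 7
  84 - 57 = 27
  86 - 84 = 2
  92 - 86 = 6


Delta encoded: [1, 0, 9, 26, 14, 7, 27, 2, 6]


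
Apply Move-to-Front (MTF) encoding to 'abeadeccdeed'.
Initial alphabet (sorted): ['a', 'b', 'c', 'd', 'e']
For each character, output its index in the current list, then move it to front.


MTF encoding:
'a': index 0 in ['a', 'b', 'c', 'd', 'e'] -> ['a', 'b', 'c', 'd', 'e']
'b': index 1 in ['a', 'b', 'c', 'd', 'e'] -> ['b', 'a', 'c', 'd', 'e']
'e': index 4 in ['b', 'a', 'c', 'd', 'e'] -> ['e', 'b', 'a', 'c', 'd']
'a': index 2 in ['e', 'b', 'a', 'c', 'd'] -> ['a', 'e', 'b', 'c', 'd']
'd': index 4 in ['a', 'e', 'b', 'c', 'd'] -> ['d', 'a', 'e', 'b', 'c']
'e': index 2 in ['d', 'a', 'e', 'b', 'c'] -> ['e', 'd', 'a', 'b', 'c']
'c': index 4 in ['e', 'd', 'a', 'b', 'c'] -> ['c', 'e', 'd', 'a', 'b']
'c': index 0 in ['c', 'e', 'd', 'a', 'b'] -> ['c', 'e', 'd', 'a', 'b']
'd': index 2 in ['c', 'e', 'd', 'a', 'b'] -> ['d', 'c', 'e', 'a', 'b']
'e': index 2 in ['d', 'c', 'e', 'a', 'b'] -> ['e', 'd', 'c', 'a', 'b']
'e': index 0 in ['e', 'd', 'c', 'a', 'b'] -> ['e', 'd', 'c', 'a', 'b']
'd': index 1 in ['e', 'd', 'c', 'a', 'b'] -> ['d', 'e', 'c', 'a', 'b']


Output: [0, 1, 4, 2, 4, 2, 4, 0, 2, 2, 0, 1]


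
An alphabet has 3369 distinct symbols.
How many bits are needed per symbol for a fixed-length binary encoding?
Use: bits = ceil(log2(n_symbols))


log2(3369) = 11.7181
Bracket: 2^11 = 2048 < 3369 <= 2^12 = 4096
So ceil(log2(3369)) = 12

bits = ceil(log2(3369)) = ceil(11.7181) = 12 bits


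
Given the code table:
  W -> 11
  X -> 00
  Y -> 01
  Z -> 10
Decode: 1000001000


Decoding:
10 -> Z
00 -> X
00 -> X
10 -> Z
00 -> X


Result: ZXXZX


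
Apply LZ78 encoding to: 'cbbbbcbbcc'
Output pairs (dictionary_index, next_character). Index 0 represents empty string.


LZ78 encoding steps:
Dictionary: {0: ''}
Step 1: w='' (idx 0), next='c' -> output (0, 'c'), add 'c' as idx 1
Step 2: w='' (idx 0), next='b' -> output (0, 'b'), add 'b' as idx 2
Step 3: w='b' (idx 2), next='b' -> output (2, 'b'), add 'bb' as idx 3
Step 4: w='b' (idx 2), next='c' -> output (2, 'c'), add 'bc' as idx 4
Step 5: w='bb' (idx 3), next='c' -> output (3, 'c'), add 'bbc' as idx 5
Step 6: w='c' (idx 1), end of input -> output (1, '')


Encoded: [(0, 'c'), (0, 'b'), (2, 'b'), (2, 'c'), (3, 'c'), (1, '')]


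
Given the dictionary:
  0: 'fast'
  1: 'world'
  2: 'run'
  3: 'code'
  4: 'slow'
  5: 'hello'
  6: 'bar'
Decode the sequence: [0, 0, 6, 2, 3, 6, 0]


Look up each index in the dictionary:
  0 -> 'fast'
  0 -> 'fast'
  6 -> 'bar'
  2 -> 'run'
  3 -> 'code'
  6 -> 'bar'
  0 -> 'fast'

Decoded: "fast fast bar run code bar fast"


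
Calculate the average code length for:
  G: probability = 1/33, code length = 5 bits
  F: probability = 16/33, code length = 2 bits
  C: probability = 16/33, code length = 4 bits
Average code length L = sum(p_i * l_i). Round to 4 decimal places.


Weighted contributions p_i * l_i:
  G: (1/33) * 5 = 5/33
  F: (16/33) * 2 = 32/33
  C: (16/33) * 4 = 64/33
Sum = (5 + 32 + 64)/33 = 101/33

L = 101/33 = 3.0606 bits/symbol


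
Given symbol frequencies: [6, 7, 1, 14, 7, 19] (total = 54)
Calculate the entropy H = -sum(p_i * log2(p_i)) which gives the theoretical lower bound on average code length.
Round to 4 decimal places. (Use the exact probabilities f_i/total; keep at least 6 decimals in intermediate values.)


Per-symbol terms -p_i * log2(p_i) with p_i = f_i/54:
  p = 6/54 = 0.111111: log2(p) = -3.169925, -p*log2(p) = 0.352214
  p = 7/54 = 0.129630: log2(p) = -2.947533, -p*log2(p) = 0.382088
  p = 1/54 = 0.018519: log2(p) = -5.754888, -p*log2(p) = 0.106572
  p = 14/54 = 0.259259: log2(p) = -1.947533, -p*log2(p) = 0.504916
  p = 7/54 = 0.129630: log2(p) = -2.947533, -p*log2(p) = 0.382088
  p = 19/54 = 0.351852: log2(p) = -1.506960, -p*log2(p) = 0.530227
H = 0.352214 + 0.382088 + 0.106572 + 0.504916 + 0.382088 + 0.530227 = 2.258105

H = 2.2581 bits/symbol


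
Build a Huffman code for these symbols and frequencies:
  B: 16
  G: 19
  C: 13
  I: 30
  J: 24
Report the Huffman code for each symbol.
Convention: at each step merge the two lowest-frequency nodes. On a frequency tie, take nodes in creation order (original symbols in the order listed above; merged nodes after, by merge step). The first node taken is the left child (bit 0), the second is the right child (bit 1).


Huffman tree construction:
Step 1: Merge C(13) + B(16) = 29
Step 2: Merge G(19) + J(24) = 43
Step 3: Merge (C+B)(29) + I(30) = 59
Step 4: Merge (G+J)(43) + ((C+B)+I)(59) = 102
Read each symbol's code off the tree from the root (left child = 0, right child = 1).

Codes:
  B: 101 (length 3)
  G: 00 (length 2)
  C: 100 (length 3)
  I: 11 (length 2)
  J: 01 (length 2)
Average code length: 233/102 = 2.2843 bits/symbol


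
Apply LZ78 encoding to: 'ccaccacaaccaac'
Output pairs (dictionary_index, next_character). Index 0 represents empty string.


LZ78 encoding steps:
Dictionary: {0: ''}
Step 1: w='' (idx 0), next='c' -> output (0, 'c'), add 'c' as idx 1
Step 2: w='c' (idx 1), next='a' -> output (1, 'a'), add 'ca' as idx 2
Step 3: w='c' (idx 1), next='c' -> output (1, 'c'), add 'cc' as idx 3
Step 4: w='' (idx 0), next='a' -> output (0, 'a'), add 'a' as idx 4
Step 5: w='ca' (idx 2), next='a' -> output (2, 'a'), add 'caa' as idx 5
Step 6: w='cc' (idx 3), next='a' -> output (3, 'a'), add 'cca' as idx 6
Step 7: w='a' (idx 4), next='c' -> output (4, 'c'), add 'ac' as idx 7


Encoded: [(0, 'c'), (1, 'a'), (1, 'c'), (0, 'a'), (2, 'a'), (3, 'a'), (4, 'c')]


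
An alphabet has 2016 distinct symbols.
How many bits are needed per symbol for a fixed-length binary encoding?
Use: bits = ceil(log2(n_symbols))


log2(2016) = 10.9773
Bracket: 2^10 = 1024 < 2016 <= 2^11 = 2048
So ceil(log2(2016)) = 11

bits = ceil(log2(2016)) = ceil(10.9773) = 11 bits


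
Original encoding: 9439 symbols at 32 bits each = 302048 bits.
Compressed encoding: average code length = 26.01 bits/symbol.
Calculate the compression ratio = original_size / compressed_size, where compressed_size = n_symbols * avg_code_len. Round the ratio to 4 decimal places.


original_size = n_symbols * orig_bits = 9439 * 32 = 302048 bits
compressed_size = n_symbols * avg_code_len = 9439 * 26.01 = 245508.39 bits
ratio = original_size / compressed_size = 302048 / 245508.39 = 1.2303

Compression ratio = 1.2303


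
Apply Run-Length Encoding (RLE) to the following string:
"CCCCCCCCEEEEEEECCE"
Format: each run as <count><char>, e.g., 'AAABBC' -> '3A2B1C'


Scanning runs left to right:
  i=0: run of 'C' x 8 -> '8C'
  i=8: run of 'E' x 7 -> '7E'
  i=15: run of 'C' x 2 -> '2C'
  i=17: run of 'E' x 1 -> '1E'

RLE = 8C7E2C1E


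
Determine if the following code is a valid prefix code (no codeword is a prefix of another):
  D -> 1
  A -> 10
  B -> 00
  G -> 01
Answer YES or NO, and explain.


Checking each pair (does one codeword prefix another?):
  D='1' vs A='10': prefix -- VIOLATION

NO -- this is NOT a valid prefix code. D (1) is a prefix of A (10).


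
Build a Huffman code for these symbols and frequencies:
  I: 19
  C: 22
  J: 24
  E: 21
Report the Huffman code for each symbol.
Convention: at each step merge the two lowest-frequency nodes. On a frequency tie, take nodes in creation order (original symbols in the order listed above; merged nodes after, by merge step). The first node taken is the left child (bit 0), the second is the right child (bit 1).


Huffman tree construction:
Step 1: Merge I(19) + E(21) = 40
Step 2: Merge C(22) + J(24) = 46
Step 3: Merge (I+E)(40) + (C+J)(46) = 86
Read each symbol's code off the tree from the root (left child = 0, right child = 1).

Codes:
  I: 00 (length 2)
  C: 10 (length 2)
  J: 11 (length 2)
  E: 01 (length 2)
Average code length: 172/86 = 2.0000 bits/symbol


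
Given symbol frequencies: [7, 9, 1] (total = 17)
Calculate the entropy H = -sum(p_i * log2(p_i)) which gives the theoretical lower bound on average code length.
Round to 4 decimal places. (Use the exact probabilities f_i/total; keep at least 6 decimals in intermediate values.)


Per-symbol terms -p_i * log2(p_i) with p_i = f_i/17:
  p = 7/17 = 0.411765: log2(p) = -1.280108, -p*log2(p) = 0.527103
  p = 9/17 = 0.529412: log2(p) = -0.917538, -p*log2(p) = 0.485755
  p = 1/17 = 0.058824: log2(p) = -4.087463, -p*log2(p) = 0.240439
H = 0.527103 + 0.485755 + 0.240439 = 1.253297

H = 1.2533 bits/symbol


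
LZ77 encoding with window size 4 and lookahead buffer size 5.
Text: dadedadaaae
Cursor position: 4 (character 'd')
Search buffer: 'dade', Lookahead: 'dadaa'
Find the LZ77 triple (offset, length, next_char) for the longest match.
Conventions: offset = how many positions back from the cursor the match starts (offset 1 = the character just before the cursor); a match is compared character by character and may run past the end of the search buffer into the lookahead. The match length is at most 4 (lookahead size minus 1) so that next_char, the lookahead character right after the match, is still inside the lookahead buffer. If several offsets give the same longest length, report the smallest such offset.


Try each offset into the search buffer:
  offset=1 (pos 3, char 'e'): match length 0
  offset=2 (pos 2, char 'd'): match length 1
  offset=3 (pos 1, char 'a'): match length 0
  offset=4 (pos 0, char 'd'): match length 3
Longest match has length 3 at offset 4.
next_char = character at position 4 + 3 = 7 -> 'a'

Best match: offset=4, length=3 (matching 'dad' starting at position 0)
LZ77 triple: (4, 3, 'a')
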